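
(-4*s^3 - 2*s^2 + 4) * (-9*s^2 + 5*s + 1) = 36*s^5 - 2*s^4 - 14*s^3 - 38*s^2 + 20*s + 4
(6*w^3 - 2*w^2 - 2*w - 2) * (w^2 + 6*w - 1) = 6*w^5 + 34*w^4 - 20*w^3 - 12*w^2 - 10*w + 2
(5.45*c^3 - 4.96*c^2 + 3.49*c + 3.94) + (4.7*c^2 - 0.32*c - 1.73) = 5.45*c^3 - 0.26*c^2 + 3.17*c + 2.21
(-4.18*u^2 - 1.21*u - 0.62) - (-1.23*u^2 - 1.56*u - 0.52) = -2.95*u^2 + 0.35*u - 0.1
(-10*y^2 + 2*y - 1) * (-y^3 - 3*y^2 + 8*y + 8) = 10*y^5 + 28*y^4 - 85*y^3 - 61*y^2 + 8*y - 8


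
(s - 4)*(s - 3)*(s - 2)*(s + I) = s^4 - 9*s^3 + I*s^3 + 26*s^2 - 9*I*s^2 - 24*s + 26*I*s - 24*I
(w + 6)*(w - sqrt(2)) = w^2 - sqrt(2)*w + 6*w - 6*sqrt(2)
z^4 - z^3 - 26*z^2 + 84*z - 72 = (z - 3)*(z - 2)^2*(z + 6)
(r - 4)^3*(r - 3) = r^4 - 15*r^3 + 84*r^2 - 208*r + 192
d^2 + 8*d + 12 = (d + 2)*(d + 6)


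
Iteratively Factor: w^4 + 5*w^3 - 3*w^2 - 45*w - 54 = (w - 3)*(w^3 + 8*w^2 + 21*w + 18) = (w - 3)*(w + 3)*(w^2 + 5*w + 6) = (w - 3)*(w + 3)^2*(w + 2)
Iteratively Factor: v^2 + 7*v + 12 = (v + 4)*(v + 3)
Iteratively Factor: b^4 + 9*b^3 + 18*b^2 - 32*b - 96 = (b - 2)*(b^3 + 11*b^2 + 40*b + 48) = (b - 2)*(b + 4)*(b^2 + 7*b + 12) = (b - 2)*(b + 3)*(b + 4)*(b + 4)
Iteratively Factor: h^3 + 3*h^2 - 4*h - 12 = (h - 2)*(h^2 + 5*h + 6) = (h - 2)*(h + 2)*(h + 3)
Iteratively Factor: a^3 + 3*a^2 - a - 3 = (a + 1)*(a^2 + 2*a - 3) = (a + 1)*(a + 3)*(a - 1)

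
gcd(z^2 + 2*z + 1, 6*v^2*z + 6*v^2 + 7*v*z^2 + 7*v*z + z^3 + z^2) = z + 1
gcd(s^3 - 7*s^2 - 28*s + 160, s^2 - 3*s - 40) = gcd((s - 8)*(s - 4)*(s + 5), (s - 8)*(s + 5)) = s^2 - 3*s - 40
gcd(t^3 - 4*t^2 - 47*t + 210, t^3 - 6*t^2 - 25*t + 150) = t^2 - 11*t + 30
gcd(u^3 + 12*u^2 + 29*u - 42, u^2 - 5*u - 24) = 1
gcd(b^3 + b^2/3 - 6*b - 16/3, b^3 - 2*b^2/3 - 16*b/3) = b^2 - 2*b/3 - 16/3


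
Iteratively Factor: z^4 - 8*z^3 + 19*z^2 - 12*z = (z - 3)*(z^3 - 5*z^2 + 4*z) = z*(z - 3)*(z^2 - 5*z + 4) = z*(z - 4)*(z - 3)*(z - 1)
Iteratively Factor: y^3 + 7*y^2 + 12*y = (y + 4)*(y^2 + 3*y) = (y + 3)*(y + 4)*(y)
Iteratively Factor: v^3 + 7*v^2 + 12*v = (v + 3)*(v^2 + 4*v) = v*(v + 3)*(v + 4)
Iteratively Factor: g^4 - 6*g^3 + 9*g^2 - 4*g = (g)*(g^3 - 6*g^2 + 9*g - 4) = g*(g - 4)*(g^2 - 2*g + 1) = g*(g - 4)*(g - 1)*(g - 1)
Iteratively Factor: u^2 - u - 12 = (u + 3)*(u - 4)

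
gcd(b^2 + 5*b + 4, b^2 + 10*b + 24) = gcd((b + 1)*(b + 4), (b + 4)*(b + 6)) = b + 4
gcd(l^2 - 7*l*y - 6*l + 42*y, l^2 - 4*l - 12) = l - 6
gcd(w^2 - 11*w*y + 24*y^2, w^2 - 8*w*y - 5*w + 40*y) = -w + 8*y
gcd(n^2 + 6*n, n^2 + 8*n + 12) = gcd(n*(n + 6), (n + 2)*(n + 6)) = n + 6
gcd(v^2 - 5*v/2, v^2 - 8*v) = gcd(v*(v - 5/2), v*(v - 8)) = v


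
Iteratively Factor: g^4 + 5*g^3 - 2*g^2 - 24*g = (g + 4)*(g^3 + g^2 - 6*g) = (g + 3)*(g + 4)*(g^2 - 2*g) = (g - 2)*(g + 3)*(g + 4)*(g)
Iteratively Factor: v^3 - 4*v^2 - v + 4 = (v - 4)*(v^2 - 1) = (v - 4)*(v + 1)*(v - 1)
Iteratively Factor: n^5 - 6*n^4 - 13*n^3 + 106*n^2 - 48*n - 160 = (n - 5)*(n^4 - n^3 - 18*n^2 + 16*n + 32) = (n - 5)*(n - 2)*(n^3 + n^2 - 16*n - 16) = (n - 5)*(n - 2)*(n + 4)*(n^2 - 3*n - 4) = (n - 5)*(n - 4)*(n - 2)*(n + 4)*(n + 1)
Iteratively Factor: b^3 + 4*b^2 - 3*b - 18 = (b + 3)*(b^2 + b - 6) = (b + 3)^2*(b - 2)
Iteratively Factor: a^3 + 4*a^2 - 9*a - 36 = (a - 3)*(a^2 + 7*a + 12) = (a - 3)*(a + 3)*(a + 4)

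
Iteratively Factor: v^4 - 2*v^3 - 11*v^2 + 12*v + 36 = (v - 3)*(v^3 + v^2 - 8*v - 12) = (v - 3)^2*(v^2 + 4*v + 4) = (v - 3)^2*(v + 2)*(v + 2)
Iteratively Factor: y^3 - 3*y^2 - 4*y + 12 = (y - 3)*(y^2 - 4) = (y - 3)*(y - 2)*(y + 2)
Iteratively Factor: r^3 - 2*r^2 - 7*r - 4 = (r + 1)*(r^2 - 3*r - 4) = (r - 4)*(r + 1)*(r + 1)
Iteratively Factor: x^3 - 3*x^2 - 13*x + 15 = (x - 5)*(x^2 + 2*x - 3) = (x - 5)*(x + 3)*(x - 1)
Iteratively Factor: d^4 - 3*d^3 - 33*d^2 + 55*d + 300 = (d + 4)*(d^3 - 7*d^2 - 5*d + 75) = (d - 5)*(d + 4)*(d^2 - 2*d - 15) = (d - 5)^2*(d + 4)*(d + 3)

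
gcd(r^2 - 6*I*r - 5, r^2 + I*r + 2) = r - I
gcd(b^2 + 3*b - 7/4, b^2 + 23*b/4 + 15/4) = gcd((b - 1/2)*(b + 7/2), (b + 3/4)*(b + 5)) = 1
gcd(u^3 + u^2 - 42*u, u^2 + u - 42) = u^2 + u - 42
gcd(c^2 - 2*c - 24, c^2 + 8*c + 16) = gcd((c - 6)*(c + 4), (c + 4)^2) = c + 4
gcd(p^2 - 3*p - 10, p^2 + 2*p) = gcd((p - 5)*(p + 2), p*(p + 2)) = p + 2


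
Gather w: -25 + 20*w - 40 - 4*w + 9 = 16*w - 56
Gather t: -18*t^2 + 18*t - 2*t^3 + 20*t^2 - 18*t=-2*t^3 + 2*t^2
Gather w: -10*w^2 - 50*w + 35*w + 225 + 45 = -10*w^2 - 15*w + 270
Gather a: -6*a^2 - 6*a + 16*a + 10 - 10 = -6*a^2 + 10*a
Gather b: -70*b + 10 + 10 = 20 - 70*b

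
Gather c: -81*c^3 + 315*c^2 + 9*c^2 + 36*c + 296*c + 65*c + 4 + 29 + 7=-81*c^3 + 324*c^2 + 397*c + 40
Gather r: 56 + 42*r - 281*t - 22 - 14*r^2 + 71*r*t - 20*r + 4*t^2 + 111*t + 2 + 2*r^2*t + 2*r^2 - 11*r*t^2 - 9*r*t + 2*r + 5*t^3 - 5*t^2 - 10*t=r^2*(2*t - 12) + r*(-11*t^2 + 62*t + 24) + 5*t^3 - t^2 - 180*t + 36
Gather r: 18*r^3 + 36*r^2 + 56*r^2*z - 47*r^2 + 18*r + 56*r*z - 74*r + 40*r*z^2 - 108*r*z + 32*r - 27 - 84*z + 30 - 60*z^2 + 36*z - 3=18*r^3 + r^2*(56*z - 11) + r*(40*z^2 - 52*z - 24) - 60*z^2 - 48*z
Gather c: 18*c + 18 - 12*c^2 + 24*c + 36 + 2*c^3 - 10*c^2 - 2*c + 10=2*c^3 - 22*c^2 + 40*c + 64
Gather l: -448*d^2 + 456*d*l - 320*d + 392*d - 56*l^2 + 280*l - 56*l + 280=-448*d^2 + 72*d - 56*l^2 + l*(456*d + 224) + 280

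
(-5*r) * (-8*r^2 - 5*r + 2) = 40*r^3 + 25*r^2 - 10*r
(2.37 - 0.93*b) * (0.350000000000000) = 0.8295 - 0.3255*b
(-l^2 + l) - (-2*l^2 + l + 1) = l^2 - 1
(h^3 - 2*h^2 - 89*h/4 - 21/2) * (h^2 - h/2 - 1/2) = h^5 - 5*h^4/2 - 87*h^3/4 + 13*h^2/8 + 131*h/8 + 21/4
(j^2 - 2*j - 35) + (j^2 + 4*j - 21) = 2*j^2 + 2*j - 56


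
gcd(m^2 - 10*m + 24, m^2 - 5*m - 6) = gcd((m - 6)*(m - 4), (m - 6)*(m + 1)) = m - 6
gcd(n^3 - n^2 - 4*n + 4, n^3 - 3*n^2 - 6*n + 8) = n^2 + n - 2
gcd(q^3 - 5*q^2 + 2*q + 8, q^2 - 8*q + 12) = q - 2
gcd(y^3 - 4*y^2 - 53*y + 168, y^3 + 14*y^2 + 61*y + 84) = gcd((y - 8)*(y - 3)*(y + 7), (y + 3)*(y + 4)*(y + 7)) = y + 7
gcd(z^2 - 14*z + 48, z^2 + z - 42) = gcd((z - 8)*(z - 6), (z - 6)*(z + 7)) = z - 6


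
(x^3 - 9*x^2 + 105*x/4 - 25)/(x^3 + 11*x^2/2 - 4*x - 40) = (x^2 - 13*x/2 + 10)/(x^2 + 8*x + 16)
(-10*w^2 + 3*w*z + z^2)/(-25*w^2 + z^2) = (-2*w + z)/(-5*w + z)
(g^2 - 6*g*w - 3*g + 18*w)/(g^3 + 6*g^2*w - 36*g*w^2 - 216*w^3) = (g - 3)/(g^2 + 12*g*w + 36*w^2)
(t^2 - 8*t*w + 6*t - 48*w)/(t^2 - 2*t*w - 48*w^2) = (t + 6)/(t + 6*w)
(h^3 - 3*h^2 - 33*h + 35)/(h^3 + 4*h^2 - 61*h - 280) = (h^2 - 8*h + 7)/(h^2 - h - 56)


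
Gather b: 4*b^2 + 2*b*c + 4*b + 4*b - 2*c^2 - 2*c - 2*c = 4*b^2 + b*(2*c + 8) - 2*c^2 - 4*c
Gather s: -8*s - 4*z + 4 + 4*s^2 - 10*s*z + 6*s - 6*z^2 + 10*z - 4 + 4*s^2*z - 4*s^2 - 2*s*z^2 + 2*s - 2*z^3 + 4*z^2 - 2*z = 4*s^2*z + s*(-2*z^2 - 10*z) - 2*z^3 - 2*z^2 + 4*z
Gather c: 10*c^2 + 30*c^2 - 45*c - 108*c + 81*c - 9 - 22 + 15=40*c^2 - 72*c - 16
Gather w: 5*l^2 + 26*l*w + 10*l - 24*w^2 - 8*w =5*l^2 + 10*l - 24*w^2 + w*(26*l - 8)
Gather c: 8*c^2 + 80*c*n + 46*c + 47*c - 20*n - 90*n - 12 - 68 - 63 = 8*c^2 + c*(80*n + 93) - 110*n - 143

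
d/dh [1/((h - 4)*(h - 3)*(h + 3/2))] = 2*(-6*h^2 + 22*h - 3)/(4*h^6 - 44*h^5 + 133*h^4 + 78*h^3 - 783*h^2 + 216*h + 1296)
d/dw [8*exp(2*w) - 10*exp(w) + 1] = (16*exp(w) - 10)*exp(w)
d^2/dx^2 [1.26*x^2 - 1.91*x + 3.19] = 2.52000000000000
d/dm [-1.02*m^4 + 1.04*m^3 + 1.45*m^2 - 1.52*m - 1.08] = -4.08*m^3 + 3.12*m^2 + 2.9*m - 1.52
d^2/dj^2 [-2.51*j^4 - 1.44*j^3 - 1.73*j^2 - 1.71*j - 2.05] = -30.12*j^2 - 8.64*j - 3.46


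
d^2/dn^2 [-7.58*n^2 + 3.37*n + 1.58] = -15.1600000000000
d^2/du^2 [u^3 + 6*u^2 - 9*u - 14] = 6*u + 12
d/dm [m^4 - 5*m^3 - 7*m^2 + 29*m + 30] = 4*m^3 - 15*m^2 - 14*m + 29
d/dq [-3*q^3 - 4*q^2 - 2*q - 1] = -9*q^2 - 8*q - 2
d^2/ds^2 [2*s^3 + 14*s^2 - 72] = 12*s + 28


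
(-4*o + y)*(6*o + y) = -24*o^2 + 2*o*y + y^2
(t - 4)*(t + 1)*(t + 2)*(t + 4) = t^4 + 3*t^3 - 14*t^2 - 48*t - 32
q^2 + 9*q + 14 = (q + 2)*(q + 7)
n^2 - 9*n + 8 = (n - 8)*(n - 1)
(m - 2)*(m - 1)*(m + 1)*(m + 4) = m^4 + 2*m^3 - 9*m^2 - 2*m + 8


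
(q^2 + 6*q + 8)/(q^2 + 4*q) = (q + 2)/q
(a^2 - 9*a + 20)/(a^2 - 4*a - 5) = (a - 4)/(a + 1)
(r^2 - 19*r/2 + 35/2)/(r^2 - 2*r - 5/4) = 2*(r - 7)/(2*r + 1)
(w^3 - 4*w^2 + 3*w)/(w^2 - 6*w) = (w^2 - 4*w + 3)/(w - 6)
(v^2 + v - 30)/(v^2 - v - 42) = (v - 5)/(v - 7)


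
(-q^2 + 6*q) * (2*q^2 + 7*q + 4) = -2*q^4 + 5*q^3 + 38*q^2 + 24*q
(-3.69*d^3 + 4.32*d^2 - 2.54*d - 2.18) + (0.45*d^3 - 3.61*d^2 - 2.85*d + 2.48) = -3.24*d^3 + 0.71*d^2 - 5.39*d + 0.3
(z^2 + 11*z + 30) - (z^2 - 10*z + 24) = 21*z + 6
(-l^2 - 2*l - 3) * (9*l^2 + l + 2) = -9*l^4 - 19*l^3 - 31*l^2 - 7*l - 6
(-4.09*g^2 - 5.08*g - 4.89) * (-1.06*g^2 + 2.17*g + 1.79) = 4.3354*g^4 - 3.4905*g^3 - 13.1613*g^2 - 19.7045*g - 8.7531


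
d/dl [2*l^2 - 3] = 4*l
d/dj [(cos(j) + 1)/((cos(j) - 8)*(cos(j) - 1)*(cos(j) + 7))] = (-5*cos(j) + cos(2*j) + cos(3*j) - 221)*sin(j)/(2*(cos(j) - 8)^2*(cos(j) - 1)^2*(cos(j) + 7)^2)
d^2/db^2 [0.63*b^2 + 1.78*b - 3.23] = 1.26000000000000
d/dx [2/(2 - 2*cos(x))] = -sin(x)/(cos(x) - 1)^2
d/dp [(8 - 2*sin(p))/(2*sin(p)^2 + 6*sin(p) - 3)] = 2*(2*sin(p)^2 - 16*sin(p) - 21)*cos(p)/(6*sin(p) - cos(2*p) - 2)^2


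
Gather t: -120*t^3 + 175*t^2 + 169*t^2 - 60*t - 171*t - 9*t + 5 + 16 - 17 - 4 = -120*t^3 + 344*t^2 - 240*t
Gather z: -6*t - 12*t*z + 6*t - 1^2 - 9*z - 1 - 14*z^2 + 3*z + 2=-14*z^2 + z*(-12*t - 6)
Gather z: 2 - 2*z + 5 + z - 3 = 4 - z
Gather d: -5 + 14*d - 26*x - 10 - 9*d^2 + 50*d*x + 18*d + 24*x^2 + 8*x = -9*d^2 + d*(50*x + 32) + 24*x^2 - 18*x - 15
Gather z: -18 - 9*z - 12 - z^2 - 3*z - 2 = -z^2 - 12*z - 32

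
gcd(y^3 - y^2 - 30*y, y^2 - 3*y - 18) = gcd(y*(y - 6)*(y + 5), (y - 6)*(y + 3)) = y - 6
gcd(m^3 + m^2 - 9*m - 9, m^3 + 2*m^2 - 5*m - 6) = m^2 + 4*m + 3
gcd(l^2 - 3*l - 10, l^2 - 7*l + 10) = l - 5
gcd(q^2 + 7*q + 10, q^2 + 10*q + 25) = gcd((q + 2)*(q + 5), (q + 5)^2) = q + 5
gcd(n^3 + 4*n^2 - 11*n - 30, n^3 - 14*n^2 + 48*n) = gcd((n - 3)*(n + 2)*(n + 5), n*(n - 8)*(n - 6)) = 1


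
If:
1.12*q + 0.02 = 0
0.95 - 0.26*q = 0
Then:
No Solution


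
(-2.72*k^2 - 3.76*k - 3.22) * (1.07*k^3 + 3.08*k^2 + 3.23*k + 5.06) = -2.9104*k^5 - 12.4008*k^4 - 23.8118*k^3 - 35.8256*k^2 - 29.4262*k - 16.2932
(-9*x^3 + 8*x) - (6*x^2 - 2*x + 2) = -9*x^3 - 6*x^2 + 10*x - 2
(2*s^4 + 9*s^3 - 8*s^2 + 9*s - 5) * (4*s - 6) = 8*s^5 + 24*s^4 - 86*s^3 + 84*s^2 - 74*s + 30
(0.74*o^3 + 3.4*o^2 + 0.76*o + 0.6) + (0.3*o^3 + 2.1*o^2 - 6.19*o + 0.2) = 1.04*o^3 + 5.5*o^2 - 5.43*o + 0.8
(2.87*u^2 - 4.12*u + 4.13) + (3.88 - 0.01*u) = 2.87*u^2 - 4.13*u + 8.01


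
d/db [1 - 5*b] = -5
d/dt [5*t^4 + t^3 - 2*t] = 20*t^3 + 3*t^2 - 2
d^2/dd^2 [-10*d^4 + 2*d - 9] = -120*d^2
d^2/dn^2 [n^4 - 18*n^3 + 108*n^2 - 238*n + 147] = 12*n^2 - 108*n + 216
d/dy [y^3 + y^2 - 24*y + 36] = 3*y^2 + 2*y - 24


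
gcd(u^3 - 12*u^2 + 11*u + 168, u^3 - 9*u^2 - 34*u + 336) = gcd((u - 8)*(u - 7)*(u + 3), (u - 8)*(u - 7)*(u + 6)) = u^2 - 15*u + 56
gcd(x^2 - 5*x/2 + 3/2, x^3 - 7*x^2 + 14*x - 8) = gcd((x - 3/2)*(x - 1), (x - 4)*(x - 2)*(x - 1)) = x - 1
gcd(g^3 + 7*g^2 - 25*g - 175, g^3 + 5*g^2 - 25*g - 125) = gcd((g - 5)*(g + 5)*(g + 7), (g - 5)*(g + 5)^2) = g^2 - 25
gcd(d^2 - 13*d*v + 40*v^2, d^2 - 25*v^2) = -d + 5*v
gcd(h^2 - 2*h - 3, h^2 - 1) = h + 1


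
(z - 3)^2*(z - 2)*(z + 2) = z^4 - 6*z^3 + 5*z^2 + 24*z - 36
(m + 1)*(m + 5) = m^2 + 6*m + 5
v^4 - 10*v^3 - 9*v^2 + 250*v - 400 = (v - 8)*(v - 5)*(v - 2)*(v + 5)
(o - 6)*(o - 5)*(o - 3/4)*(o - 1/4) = o^4 - 12*o^3 + 659*o^2/16 - 513*o/16 + 45/8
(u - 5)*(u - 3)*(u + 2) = u^3 - 6*u^2 - u + 30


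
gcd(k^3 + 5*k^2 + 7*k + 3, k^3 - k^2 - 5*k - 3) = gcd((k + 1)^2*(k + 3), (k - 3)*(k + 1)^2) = k^2 + 2*k + 1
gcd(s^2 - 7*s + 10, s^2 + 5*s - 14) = s - 2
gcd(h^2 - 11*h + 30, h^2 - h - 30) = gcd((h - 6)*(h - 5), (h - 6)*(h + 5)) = h - 6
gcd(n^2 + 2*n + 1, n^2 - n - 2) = n + 1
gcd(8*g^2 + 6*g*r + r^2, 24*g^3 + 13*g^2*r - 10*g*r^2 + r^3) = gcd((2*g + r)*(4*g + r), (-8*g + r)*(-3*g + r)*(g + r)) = 1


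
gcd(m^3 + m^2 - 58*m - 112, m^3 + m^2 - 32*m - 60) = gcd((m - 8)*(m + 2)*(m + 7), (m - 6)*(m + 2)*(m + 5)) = m + 2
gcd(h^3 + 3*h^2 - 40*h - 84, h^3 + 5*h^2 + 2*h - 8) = h + 2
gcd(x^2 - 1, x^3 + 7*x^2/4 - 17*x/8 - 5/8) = x - 1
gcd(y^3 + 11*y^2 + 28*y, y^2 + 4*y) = y^2 + 4*y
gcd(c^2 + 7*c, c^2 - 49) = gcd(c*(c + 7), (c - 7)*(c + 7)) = c + 7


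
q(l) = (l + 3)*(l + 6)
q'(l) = 2*l + 9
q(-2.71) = 0.95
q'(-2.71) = 3.58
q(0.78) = 25.63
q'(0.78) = 10.56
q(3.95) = 69.15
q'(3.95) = 16.90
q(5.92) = 106.33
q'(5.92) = 20.84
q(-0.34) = 15.06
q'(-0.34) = 8.32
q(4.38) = 76.60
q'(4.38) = 17.76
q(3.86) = 67.64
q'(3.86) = 16.72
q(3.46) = 61.11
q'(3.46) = 15.92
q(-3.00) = 0.00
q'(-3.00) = 3.00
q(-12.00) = 54.00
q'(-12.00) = -15.00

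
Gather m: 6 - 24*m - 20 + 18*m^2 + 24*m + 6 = 18*m^2 - 8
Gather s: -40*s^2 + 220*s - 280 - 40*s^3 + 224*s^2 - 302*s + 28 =-40*s^3 + 184*s^2 - 82*s - 252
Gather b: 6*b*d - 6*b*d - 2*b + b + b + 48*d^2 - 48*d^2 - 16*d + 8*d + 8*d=0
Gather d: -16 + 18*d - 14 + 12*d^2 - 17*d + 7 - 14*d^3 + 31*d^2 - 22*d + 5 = -14*d^3 + 43*d^2 - 21*d - 18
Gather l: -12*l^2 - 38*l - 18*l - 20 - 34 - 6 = -12*l^2 - 56*l - 60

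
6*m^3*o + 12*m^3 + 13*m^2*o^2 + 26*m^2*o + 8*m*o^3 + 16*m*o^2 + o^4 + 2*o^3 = (m + o)^2*(6*m + o)*(o + 2)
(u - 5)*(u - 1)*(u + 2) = u^3 - 4*u^2 - 7*u + 10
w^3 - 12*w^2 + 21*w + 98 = (w - 7)^2*(w + 2)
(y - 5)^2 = y^2 - 10*y + 25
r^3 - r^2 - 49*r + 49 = (r - 7)*(r - 1)*(r + 7)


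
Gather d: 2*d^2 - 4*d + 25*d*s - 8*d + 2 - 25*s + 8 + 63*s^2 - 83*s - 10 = 2*d^2 + d*(25*s - 12) + 63*s^2 - 108*s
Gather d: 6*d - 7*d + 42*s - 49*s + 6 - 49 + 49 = -d - 7*s + 6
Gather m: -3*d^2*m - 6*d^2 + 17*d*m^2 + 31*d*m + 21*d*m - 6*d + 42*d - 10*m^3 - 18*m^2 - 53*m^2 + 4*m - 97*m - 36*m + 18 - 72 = -6*d^2 + 36*d - 10*m^3 + m^2*(17*d - 71) + m*(-3*d^2 + 52*d - 129) - 54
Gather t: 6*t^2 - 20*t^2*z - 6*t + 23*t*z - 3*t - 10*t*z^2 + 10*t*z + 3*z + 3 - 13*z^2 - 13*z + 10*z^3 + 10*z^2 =t^2*(6 - 20*z) + t*(-10*z^2 + 33*z - 9) + 10*z^3 - 3*z^2 - 10*z + 3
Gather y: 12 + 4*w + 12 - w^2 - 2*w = -w^2 + 2*w + 24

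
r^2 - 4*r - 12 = (r - 6)*(r + 2)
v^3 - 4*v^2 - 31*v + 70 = (v - 7)*(v - 2)*(v + 5)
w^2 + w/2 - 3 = (w - 3/2)*(w + 2)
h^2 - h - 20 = (h - 5)*(h + 4)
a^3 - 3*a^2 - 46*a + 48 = (a - 8)*(a - 1)*(a + 6)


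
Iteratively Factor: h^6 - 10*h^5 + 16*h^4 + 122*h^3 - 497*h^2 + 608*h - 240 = (h + 4)*(h^5 - 14*h^4 + 72*h^3 - 166*h^2 + 167*h - 60) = (h - 1)*(h + 4)*(h^4 - 13*h^3 + 59*h^2 - 107*h + 60) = (h - 5)*(h - 1)*(h + 4)*(h^3 - 8*h^2 + 19*h - 12) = (h - 5)*(h - 1)^2*(h + 4)*(h^2 - 7*h + 12) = (h - 5)*(h - 4)*(h - 1)^2*(h + 4)*(h - 3)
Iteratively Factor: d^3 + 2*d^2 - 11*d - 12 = (d + 1)*(d^2 + d - 12) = (d - 3)*(d + 1)*(d + 4)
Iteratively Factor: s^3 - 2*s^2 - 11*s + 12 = (s + 3)*(s^2 - 5*s + 4) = (s - 4)*(s + 3)*(s - 1)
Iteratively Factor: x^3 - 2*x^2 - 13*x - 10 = (x + 2)*(x^2 - 4*x - 5) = (x + 1)*(x + 2)*(x - 5)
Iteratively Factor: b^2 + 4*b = (b)*(b + 4)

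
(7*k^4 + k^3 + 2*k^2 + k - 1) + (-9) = 7*k^4 + k^3 + 2*k^2 + k - 10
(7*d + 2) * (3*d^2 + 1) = 21*d^3 + 6*d^2 + 7*d + 2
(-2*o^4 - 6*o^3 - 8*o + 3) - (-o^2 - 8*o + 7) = -2*o^4 - 6*o^3 + o^2 - 4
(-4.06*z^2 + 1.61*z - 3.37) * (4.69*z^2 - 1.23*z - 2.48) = -19.0414*z^4 + 12.5447*z^3 - 7.7168*z^2 + 0.1523*z + 8.3576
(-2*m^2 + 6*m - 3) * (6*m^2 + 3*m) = -12*m^4 + 30*m^3 - 9*m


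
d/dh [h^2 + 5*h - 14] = 2*h + 5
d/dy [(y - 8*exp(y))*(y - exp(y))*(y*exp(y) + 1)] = (1 - exp(y))*(y - 8*exp(y))*(y*exp(y) + 1) + (y + 1)*(y - 8*exp(y))*(y - exp(y))*exp(y) - (y - exp(y))*(y*exp(y) + 1)*(8*exp(y) - 1)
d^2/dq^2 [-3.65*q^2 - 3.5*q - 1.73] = -7.30000000000000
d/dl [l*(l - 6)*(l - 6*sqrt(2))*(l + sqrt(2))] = 4*l^3 - 15*sqrt(2)*l^2 - 18*l^2 - 24*l + 60*sqrt(2)*l + 72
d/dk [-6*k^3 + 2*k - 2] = 2 - 18*k^2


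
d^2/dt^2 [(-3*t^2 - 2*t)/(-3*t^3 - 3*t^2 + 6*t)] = 2*(t^3 + 2*t^2 + 8*t + 4)/(t^6 + 3*t^5 - 3*t^4 - 11*t^3 + 6*t^2 + 12*t - 8)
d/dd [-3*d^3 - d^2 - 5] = d*(-9*d - 2)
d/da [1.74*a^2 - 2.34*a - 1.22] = 3.48*a - 2.34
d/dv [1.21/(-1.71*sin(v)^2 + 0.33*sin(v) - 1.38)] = (4.1382*sin(v) - 0.3993)*cos(v)/(1.71*sin(v)^2 - 0.33*sin(v) + 1.38)^2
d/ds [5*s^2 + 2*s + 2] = 10*s + 2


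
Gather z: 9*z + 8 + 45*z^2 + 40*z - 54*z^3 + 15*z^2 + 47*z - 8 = -54*z^3 + 60*z^2 + 96*z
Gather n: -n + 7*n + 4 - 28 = 6*n - 24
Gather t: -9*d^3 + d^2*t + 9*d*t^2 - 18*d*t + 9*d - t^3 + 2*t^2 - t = -9*d^3 + 9*d - t^3 + t^2*(9*d + 2) + t*(d^2 - 18*d - 1)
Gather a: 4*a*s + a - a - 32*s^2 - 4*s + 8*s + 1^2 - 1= 4*a*s - 32*s^2 + 4*s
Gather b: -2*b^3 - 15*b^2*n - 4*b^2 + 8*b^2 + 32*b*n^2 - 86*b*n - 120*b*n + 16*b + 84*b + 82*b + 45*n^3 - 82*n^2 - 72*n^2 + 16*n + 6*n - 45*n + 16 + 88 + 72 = -2*b^3 + b^2*(4 - 15*n) + b*(32*n^2 - 206*n + 182) + 45*n^3 - 154*n^2 - 23*n + 176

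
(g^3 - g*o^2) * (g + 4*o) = g^4 + 4*g^3*o - g^2*o^2 - 4*g*o^3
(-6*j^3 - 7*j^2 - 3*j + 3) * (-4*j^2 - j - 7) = 24*j^5 + 34*j^4 + 61*j^3 + 40*j^2 + 18*j - 21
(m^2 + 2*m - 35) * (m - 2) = m^3 - 39*m + 70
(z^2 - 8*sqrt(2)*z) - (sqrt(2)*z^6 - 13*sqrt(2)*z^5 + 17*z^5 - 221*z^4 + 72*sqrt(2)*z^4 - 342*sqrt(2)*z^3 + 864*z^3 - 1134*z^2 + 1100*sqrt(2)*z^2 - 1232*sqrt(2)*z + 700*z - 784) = -sqrt(2)*z^6 - 17*z^5 + 13*sqrt(2)*z^5 - 72*sqrt(2)*z^4 + 221*z^4 - 864*z^3 + 342*sqrt(2)*z^3 - 1100*sqrt(2)*z^2 + 1135*z^2 - 700*z + 1224*sqrt(2)*z + 784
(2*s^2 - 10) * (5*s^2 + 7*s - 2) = 10*s^4 + 14*s^3 - 54*s^2 - 70*s + 20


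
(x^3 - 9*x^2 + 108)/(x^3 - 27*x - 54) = (x - 6)/(x + 3)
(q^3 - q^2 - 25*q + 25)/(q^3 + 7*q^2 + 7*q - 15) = (q - 5)/(q + 3)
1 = 1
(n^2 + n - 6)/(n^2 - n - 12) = (n - 2)/(n - 4)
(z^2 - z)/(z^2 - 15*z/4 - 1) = 4*z*(1 - z)/(-4*z^2 + 15*z + 4)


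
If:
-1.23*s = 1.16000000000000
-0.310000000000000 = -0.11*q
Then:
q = 2.82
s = -0.94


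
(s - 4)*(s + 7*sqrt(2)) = s^2 - 4*s + 7*sqrt(2)*s - 28*sqrt(2)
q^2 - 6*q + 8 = (q - 4)*(q - 2)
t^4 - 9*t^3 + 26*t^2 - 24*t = t*(t - 4)*(t - 3)*(t - 2)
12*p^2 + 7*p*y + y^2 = (3*p + y)*(4*p + y)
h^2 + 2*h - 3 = (h - 1)*(h + 3)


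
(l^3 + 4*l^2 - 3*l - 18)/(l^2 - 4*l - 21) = (l^2 + l - 6)/(l - 7)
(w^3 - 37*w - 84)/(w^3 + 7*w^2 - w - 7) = (w^3 - 37*w - 84)/(w^3 + 7*w^2 - w - 7)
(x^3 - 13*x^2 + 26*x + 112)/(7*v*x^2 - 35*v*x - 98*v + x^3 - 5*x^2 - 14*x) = (x - 8)/(7*v + x)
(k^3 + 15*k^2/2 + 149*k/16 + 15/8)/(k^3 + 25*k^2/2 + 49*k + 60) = (16*k^2 + 24*k + 5)/(8*(2*k^2 + 13*k + 20))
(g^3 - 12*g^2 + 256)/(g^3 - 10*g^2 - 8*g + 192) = (g - 8)/(g - 6)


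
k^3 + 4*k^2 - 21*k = k*(k - 3)*(k + 7)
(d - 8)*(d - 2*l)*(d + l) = d^3 - d^2*l - 8*d^2 - 2*d*l^2 + 8*d*l + 16*l^2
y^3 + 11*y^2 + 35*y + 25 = (y + 1)*(y + 5)^2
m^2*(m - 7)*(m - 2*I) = m^4 - 7*m^3 - 2*I*m^3 + 14*I*m^2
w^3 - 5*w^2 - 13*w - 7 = (w - 7)*(w + 1)^2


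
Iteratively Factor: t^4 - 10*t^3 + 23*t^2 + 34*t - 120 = (t - 4)*(t^3 - 6*t^2 - t + 30) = (t - 4)*(t + 2)*(t^2 - 8*t + 15) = (t - 4)*(t - 3)*(t + 2)*(t - 5)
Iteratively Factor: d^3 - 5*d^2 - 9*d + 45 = (d - 3)*(d^2 - 2*d - 15) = (d - 5)*(d - 3)*(d + 3)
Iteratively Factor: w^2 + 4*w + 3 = (w + 1)*(w + 3)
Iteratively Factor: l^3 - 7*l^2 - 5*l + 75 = (l + 3)*(l^2 - 10*l + 25) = (l - 5)*(l + 3)*(l - 5)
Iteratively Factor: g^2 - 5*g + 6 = (g - 3)*(g - 2)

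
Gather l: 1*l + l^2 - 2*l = l^2 - l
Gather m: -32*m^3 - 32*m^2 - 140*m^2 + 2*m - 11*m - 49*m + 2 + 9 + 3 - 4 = -32*m^3 - 172*m^2 - 58*m + 10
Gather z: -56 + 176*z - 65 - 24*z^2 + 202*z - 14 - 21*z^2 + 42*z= -45*z^2 + 420*z - 135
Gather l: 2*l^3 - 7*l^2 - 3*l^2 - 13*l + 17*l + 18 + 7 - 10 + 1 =2*l^3 - 10*l^2 + 4*l + 16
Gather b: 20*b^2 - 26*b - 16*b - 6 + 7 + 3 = 20*b^2 - 42*b + 4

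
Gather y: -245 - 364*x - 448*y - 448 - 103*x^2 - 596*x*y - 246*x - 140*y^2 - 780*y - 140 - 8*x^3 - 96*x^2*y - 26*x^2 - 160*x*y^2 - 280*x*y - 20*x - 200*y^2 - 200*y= -8*x^3 - 129*x^2 - 630*x + y^2*(-160*x - 340) + y*(-96*x^2 - 876*x - 1428) - 833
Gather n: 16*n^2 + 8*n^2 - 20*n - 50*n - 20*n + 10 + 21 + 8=24*n^2 - 90*n + 39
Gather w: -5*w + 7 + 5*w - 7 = 0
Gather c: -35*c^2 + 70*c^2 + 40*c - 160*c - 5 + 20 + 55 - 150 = 35*c^2 - 120*c - 80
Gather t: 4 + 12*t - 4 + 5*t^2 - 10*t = 5*t^2 + 2*t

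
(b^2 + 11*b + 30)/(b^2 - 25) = (b + 6)/(b - 5)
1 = 1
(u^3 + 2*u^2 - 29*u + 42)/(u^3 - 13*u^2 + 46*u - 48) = (u + 7)/(u - 8)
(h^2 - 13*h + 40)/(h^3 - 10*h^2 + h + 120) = 1/(h + 3)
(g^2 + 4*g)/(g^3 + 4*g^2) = 1/g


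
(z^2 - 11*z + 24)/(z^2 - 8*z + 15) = (z - 8)/(z - 5)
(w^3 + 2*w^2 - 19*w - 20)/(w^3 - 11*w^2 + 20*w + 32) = (w + 5)/(w - 8)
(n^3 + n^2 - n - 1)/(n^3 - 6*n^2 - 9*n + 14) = (n^2 + 2*n + 1)/(n^2 - 5*n - 14)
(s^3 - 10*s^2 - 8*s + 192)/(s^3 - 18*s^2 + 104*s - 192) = (s + 4)/(s - 4)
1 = 1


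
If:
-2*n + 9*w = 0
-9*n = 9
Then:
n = -1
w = -2/9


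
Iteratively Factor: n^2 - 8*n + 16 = (n - 4)*(n - 4)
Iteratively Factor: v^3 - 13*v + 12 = (v - 1)*(v^2 + v - 12) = (v - 1)*(v + 4)*(v - 3)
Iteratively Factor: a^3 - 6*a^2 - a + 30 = (a - 3)*(a^2 - 3*a - 10) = (a - 5)*(a - 3)*(a + 2)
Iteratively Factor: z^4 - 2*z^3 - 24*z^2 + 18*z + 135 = (z + 3)*(z^3 - 5*z^2 - 9*z + 45) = (z - 5)*(z + 3)*(z^2 - 9) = (z - 5)*(z - 3)*(z + 3)*(z + 3)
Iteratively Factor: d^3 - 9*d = (d)*(d^2 - 9) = d*(d + 3)*(d - 3)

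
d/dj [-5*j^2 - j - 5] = -10*j - 1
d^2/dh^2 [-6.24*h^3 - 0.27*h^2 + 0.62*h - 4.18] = -37.44*h - 0.54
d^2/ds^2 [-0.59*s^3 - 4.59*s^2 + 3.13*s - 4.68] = -3.54*s - 9.18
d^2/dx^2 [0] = 0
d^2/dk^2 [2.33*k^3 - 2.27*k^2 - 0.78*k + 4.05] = 13.98*k - 4.54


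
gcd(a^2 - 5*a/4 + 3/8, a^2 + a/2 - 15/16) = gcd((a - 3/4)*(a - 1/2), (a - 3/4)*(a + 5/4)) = a - 3/4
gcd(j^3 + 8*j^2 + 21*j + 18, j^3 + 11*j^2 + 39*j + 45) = j^2 + 6*j + 9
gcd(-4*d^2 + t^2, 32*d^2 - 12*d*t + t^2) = 1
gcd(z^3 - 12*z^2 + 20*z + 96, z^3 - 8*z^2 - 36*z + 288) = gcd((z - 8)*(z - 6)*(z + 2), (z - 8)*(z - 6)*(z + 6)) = z^2 - 14*z + 48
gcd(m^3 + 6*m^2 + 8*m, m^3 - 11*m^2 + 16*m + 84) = m + 2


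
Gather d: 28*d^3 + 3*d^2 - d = 28*d^3 + 3*d^2 - d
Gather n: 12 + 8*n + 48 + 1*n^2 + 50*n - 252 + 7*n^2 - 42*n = 8*n^2 + 16*n - 192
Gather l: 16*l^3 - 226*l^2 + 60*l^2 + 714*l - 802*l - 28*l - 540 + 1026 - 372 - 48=16*l^3 - 166*l^2 - 116*l + 66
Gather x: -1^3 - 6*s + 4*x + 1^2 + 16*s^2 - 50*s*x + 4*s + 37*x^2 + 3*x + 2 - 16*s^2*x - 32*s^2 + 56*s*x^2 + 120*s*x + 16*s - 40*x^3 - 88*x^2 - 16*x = -16*s^2 + 14*s - 40*x^3 + x^2*(56*s - 51) + x*(-16*s^2 + 70*s - 9) + 2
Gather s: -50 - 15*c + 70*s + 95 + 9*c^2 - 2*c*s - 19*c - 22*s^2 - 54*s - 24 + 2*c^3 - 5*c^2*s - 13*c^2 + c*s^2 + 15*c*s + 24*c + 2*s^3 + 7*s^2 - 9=2*c^3 - 4*c^2 - 10*c + 2*s^3 + s^2*(c - 15) + s*(-5*c^2 + 13*c + 16) + 12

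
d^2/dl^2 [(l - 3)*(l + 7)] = 2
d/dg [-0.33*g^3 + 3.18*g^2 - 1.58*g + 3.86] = -0.99*g^2 + 6.36*g - 1.58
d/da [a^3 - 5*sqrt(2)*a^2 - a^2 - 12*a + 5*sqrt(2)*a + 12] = 3*a^2 - 10*sqrt(2)*a - 2*a - 12 + 5*sqrt(2)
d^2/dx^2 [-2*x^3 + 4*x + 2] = -12*x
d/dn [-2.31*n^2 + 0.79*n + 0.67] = 0.79 - 4.62*n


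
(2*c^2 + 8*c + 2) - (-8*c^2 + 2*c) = 10*c^2 + 6*c + 2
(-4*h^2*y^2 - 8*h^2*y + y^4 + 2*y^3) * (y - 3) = -4*h^2*y^3 + 4*h^2*y^2 + 24*h^2*y + y^5 - y^4 - 6*y^3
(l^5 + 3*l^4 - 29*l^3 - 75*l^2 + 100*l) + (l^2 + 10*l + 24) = l^5 + 3*l^4 - 29*l^3 - 74*l^2 + 110*l + 24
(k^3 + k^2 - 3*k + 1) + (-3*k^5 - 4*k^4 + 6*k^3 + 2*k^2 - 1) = -3*k^5 - 4*k^4 + 7*k^3 + 3*k^2 - 3*k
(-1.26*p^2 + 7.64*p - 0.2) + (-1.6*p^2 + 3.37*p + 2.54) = -2.86*p^2 + 11.01*p + 2.34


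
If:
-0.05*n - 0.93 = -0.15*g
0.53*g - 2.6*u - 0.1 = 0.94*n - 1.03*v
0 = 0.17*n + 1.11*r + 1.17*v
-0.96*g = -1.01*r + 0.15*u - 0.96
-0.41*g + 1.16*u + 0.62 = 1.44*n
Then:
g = 5.78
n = -1.25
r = 4.54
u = -0.04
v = -4.13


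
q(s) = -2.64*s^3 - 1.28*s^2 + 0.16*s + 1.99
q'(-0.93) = -4.31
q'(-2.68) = -49.86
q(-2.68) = 43.18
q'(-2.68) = -49.86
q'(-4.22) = -130.08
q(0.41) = 1.66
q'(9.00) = -664.40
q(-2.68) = 43.18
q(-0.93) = 2.86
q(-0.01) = 1.99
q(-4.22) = 176.92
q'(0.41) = -2.22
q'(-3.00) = -63.44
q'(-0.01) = 0.18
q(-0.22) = 1.92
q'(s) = -7.92*s^2 - 2.56*s + 0.16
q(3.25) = -101.64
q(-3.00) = 61.27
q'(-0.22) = 0.34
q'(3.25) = -91.82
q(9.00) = -2024.81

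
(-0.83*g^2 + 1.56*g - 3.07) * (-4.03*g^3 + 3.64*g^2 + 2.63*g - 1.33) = 3.3449*g^5 - 9.308*g^4 + 15.8676*g^3 - 5.9681*g^2 - 10.1489*g + 4.0831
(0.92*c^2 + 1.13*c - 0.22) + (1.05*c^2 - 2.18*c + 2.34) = 1.97*c^2 - 1.05*c + 2.12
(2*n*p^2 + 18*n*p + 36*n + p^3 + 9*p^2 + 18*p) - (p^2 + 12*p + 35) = 2*n*p^2 + 18*n*p + 36*n + p^3 + 8*p^2 + 6*p - 35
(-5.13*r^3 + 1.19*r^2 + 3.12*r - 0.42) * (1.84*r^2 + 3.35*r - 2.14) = -9.4392*r^5 - 14.9959*r^4 + 20.7055*r^3 + 7.1326*r^2 - 8.0838*r + 0.8988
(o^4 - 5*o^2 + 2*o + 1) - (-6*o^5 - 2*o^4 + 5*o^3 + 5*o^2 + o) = 6*o^5 + 3*o^4 - 5*o^3 - 10*o^2 + o + 1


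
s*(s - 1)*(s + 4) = s^3 + 3*s^2 - 4*s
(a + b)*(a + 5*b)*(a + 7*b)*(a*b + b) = a^4*b + 13*a^3*b^2 + a^3*b + 47*a^2*b^3 + 13*a^2*b^2 + 35*a*b^4 + 47*a*b^3 + 35*b^4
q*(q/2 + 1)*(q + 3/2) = q^3/2 + 7*q^2/4 + 3*q/2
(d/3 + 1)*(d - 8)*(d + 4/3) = d^3/3 - 11*d^2/9 - 92*d/9 - 32/3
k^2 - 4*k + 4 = (k - 2)^2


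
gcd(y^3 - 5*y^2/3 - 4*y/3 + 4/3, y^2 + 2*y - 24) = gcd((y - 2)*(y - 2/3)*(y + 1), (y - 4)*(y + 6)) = 1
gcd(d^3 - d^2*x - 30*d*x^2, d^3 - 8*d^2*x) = d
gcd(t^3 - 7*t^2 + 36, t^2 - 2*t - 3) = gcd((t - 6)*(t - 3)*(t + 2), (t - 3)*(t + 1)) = t - 3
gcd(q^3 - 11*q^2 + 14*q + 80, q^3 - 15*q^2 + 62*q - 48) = q - 8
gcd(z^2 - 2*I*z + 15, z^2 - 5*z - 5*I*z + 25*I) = z - 5*I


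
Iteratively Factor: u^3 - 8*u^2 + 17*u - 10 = (u - 5)*(u^2 - 3*u + 2) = (u - 5)*(u - 2)*(u - 1)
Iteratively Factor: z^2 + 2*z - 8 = (z - 2)*(z + 4)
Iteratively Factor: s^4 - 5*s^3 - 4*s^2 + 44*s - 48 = (s - 2)*(s^3 - 3*s^2 - 10*s + 24) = (s - 2)*(s + 3)*(s^2 - 6*s + 8) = (s - 4)*(s - 2)*(s + 3)*(s - 2)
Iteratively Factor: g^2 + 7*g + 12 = (g + 3)*(g + 4)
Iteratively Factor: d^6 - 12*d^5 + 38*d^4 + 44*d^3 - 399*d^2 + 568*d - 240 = (d - 1)*(d^5 - 11*d^4 + 27*d^3 + 71*d^2 - 328*d + 240) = (d - 1)^2*(d^4 - 10*d^3 + 17*d^2 + 88*d - 240) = (d - 5)*(d - 1)^2*(d^3 - 5*d^2 - 8*d + 48) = (d - 5)*(d - 4)*(d - 1)^2*(d^2 - d - 12) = (d - 5)*(d - 4)*(d - 1)^2*(d + 3)*(d - 4)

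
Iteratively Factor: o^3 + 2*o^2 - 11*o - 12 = (o - 3)*(o^2 + 5*o + 4) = (o - 3)*(o + 4)*(o + 1)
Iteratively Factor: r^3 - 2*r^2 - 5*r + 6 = (r - 1)*(r^2 - r - 6) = (r - 1)*(r + 2)*(r - 3)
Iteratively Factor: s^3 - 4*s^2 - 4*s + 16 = (s - 2)*(s^2 - 2*s - 8) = (s - 4)*(s - 2)*(s + 2)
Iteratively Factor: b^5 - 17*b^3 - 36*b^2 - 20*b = (b + 2)*(b^4 - 2*b^3 - 13*b^2 - 10*b) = (b + 2)^2*(b^3 - 4*b^2 - 5*b) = (b + 1)*(b + 2)^2*(b^2 - 5*b) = b*(b + 1)*(b + 2)^2*(b - 5)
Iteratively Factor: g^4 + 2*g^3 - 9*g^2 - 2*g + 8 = (g - 1)*(g^3 + 3*g^2 - 6*g - 8) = (g - 1)*(g + 1)*(g^2 + 2*g - 8) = (g - 1)*(g + 1)*(g + 4)*(g - 2)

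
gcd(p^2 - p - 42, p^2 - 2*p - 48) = p + 6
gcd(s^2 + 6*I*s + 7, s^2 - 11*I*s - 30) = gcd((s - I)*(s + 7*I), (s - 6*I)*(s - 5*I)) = 1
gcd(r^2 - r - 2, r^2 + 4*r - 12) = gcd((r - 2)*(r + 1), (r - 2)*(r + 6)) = r - 2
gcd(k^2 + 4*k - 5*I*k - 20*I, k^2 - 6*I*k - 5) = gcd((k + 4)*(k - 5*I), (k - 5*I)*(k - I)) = k - 5*I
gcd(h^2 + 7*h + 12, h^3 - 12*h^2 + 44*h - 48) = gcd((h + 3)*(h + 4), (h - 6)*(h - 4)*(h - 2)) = 1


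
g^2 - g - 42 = (g - 7)*(g + 6)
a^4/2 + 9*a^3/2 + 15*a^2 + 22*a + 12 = (a/2 + 1)*(a + 2)^2*(a + 3)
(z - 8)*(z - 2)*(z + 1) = z^3 - 9*z^2 + 6*z + 16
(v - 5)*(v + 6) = v^2 + v - 30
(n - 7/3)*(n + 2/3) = n^2 - 5*n/3 - 14/9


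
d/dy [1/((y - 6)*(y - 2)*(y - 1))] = (-(y - 6)*(y - 2) - (y - 6)*(y - 1) - (y - 2)*(y - 1))/((y - 6)^2*(y - 2)^2*(y - 1)^2)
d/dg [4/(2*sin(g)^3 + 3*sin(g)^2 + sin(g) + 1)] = 4*(-6*sin(g) + 3*cos(2*g) - 4)*cos(g)/(2*sin(g)^3 + 3*sin(g)^2 + sin(g) + 1)^2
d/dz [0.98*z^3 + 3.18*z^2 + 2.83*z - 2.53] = 2.94*z^2 + 6.36*z + 2.83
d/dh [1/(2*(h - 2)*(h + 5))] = (-h - 3/2)/(h^4 + 6*h^3 - 11*h^2 - 60*h + 100)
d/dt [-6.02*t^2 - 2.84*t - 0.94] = -12.04*t - 2.84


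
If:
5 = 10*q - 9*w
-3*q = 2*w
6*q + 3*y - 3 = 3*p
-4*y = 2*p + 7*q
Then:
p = -89/141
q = 10/47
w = -15/47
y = -8/141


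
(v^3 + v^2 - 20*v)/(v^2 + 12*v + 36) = v*(v^2 + v - 20)/(v^2 + 12*v + 36)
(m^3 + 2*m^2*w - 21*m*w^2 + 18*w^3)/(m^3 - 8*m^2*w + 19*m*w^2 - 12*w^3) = (-m - 6*w)/(-m + 4*w)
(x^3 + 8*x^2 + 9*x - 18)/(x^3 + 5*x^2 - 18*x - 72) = (x - 1)/(x - 4)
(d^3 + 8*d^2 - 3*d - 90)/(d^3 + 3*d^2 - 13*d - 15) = (d + 6)/(d + 1)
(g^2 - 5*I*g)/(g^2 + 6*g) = (g - 5*I)/(g + 6)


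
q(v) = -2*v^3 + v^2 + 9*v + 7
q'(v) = -6*v^2 + 2*v + 9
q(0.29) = 9.65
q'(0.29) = 9.08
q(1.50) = 16.00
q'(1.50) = -1.50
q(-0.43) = 3.47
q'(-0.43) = 7.03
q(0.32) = 9.92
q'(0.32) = 9.03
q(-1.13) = 0.99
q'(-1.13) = -0.92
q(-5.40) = 302.49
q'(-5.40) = -176.76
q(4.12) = -78.81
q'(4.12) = -84.61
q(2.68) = -0.20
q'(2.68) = -28.73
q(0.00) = 7.00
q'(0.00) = 9.00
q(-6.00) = 421.00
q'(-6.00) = -219.00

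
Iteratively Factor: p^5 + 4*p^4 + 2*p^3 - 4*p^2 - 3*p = (p + 1)*(p^4 + 3*p^3 - p^2 - 3*p) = (p + 1)*(p + 3)*(p^3 - p) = (p + 1)^2*(p + 3)*(p^2 - p) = (p - 1)*(p + 1)^2*(p + 3)*(p)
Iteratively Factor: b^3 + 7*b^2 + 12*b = (b + 3)*(b^2 + 4*b) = b*(b + 3)*(b + 4)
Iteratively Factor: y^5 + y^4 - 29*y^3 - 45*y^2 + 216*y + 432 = (y - 4)*(y^4 + 5*y^3 - 9*y^2 - 81*y - 108) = (y - 4)*(y + 3)*(y^3 + 2*y^2 - 15*y - 36) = (y - 4)*(y + 3)^2*(y^2 - y - 12) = (y - 4)*(y + 3)^3*(y - 4)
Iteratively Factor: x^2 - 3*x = (x)*(x - 3)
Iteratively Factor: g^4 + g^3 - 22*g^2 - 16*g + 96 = (g - 4)*(g^3 + 5*g^2 - 2*g - 24) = (g - 4)*(g + 4)*(g^2 + g - 6) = (g - 4)*(g - 2)*(g + 4)*(g + 3)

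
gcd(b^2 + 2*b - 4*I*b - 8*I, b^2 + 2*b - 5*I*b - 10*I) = b + 2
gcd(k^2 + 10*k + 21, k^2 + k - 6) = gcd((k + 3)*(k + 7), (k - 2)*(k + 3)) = k + 3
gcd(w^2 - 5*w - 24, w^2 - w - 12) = w + 3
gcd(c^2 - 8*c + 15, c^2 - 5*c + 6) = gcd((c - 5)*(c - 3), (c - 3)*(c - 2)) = c - 3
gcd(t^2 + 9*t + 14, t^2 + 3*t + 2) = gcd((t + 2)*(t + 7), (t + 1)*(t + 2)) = t + 2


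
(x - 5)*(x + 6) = x^2 + x - 30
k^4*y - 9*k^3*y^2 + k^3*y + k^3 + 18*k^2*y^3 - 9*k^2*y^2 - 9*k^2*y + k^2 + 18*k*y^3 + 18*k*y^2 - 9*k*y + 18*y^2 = (k + 1)*(k - 6*y)*(k - 3*y)*(k*y + 1)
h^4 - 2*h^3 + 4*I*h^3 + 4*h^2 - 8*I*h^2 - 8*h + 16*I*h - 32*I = (h - 2)*(h - 2*I)*(h + 2*I)*(h + 4*I)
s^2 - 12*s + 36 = (s - 6)^2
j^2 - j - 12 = (j - 4)*(j + 3)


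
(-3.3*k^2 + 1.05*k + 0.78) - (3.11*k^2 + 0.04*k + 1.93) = -6.41*k^2 + 1.01*k - 1.15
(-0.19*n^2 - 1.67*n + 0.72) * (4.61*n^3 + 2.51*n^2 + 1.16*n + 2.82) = -0.8759*n^5 - 8.1756*n^4 - 1.0929*n^3 - 0.6658*n^2 - 3.8742*n + 2.0304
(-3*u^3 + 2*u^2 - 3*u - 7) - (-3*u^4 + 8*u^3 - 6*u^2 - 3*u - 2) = 3*u^4 - 11*u^3 + 8*u^2 - 5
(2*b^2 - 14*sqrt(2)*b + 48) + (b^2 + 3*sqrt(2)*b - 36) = 3*b^2 - 11*sqrt(2)*b + 12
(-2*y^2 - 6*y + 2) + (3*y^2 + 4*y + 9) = y^2 - 2*y + 11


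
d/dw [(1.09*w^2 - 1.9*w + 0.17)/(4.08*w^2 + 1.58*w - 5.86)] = (9.4742*w^2 - 14.162*w + 10.8654)/(16.6464*w^4 + 12.8928*w^3 - 45.3212*w^2 - 18.5176*w + 34.3396)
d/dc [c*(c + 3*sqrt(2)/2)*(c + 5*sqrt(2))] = 3*c^2 + 13*sqrt(2)*c + 15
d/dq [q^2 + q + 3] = 2*q + 1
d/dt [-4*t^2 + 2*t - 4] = 2 - 8*t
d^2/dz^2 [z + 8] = 0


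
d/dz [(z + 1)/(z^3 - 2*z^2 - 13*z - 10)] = (3 - 2*z)/(z^4 - 6*z^3 - 11*z^2 + 60*z + 100)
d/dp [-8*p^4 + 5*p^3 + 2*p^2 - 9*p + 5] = -32*p^3 + 15*p^2 + 4*p - 9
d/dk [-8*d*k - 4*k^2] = -8*d - 8*k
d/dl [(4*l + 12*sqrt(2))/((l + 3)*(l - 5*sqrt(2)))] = 4*((l + 3)*(l - 5*sqrt(2)) - (l + 3)*(l + 3*sqrt(2)) - (l - 5*sqrt(2))*(l + 3*sqrt(2)))/((l + 3)^2*(l - 5*sqrt(2))^2)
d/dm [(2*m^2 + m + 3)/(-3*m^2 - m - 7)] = (m^2 - 10*m - 4)/(9*m^4 + 6*m^3 + 43*m^2 + 14*m + 49)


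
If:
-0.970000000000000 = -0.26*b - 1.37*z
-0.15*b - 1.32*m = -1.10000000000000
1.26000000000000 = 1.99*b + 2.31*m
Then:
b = -0.38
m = 0.88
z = 0.78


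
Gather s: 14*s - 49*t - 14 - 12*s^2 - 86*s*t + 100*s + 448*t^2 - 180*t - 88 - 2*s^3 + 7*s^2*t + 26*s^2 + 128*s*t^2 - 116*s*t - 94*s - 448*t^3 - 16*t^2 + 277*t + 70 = -2*s^3 + s^2*(7*t + 14) + s*(128*t^2 - 202*t + 20) - 448*t^3 + 432*t^2 + 48*t - 32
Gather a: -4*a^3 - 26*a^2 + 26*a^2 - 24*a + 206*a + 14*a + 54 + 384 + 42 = -4*a^3 + 196*a + 480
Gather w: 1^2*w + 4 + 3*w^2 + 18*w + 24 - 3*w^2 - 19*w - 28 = 0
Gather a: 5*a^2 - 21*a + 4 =5*a^2 - 21*a + 4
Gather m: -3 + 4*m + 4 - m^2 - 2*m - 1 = -m^2 + 2*m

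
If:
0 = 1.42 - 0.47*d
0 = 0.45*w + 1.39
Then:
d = 3.02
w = -3.09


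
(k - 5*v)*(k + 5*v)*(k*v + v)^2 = k^4*v^2 + 2*k^3*v^2 - 25*k^2*v^4 + k^2*v^2 - 50*k*v^4 - 25*v^4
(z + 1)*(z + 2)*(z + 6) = z^3 + 9*z^2 + 20*z + 12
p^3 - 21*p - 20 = (p - 5)*(p + 1)*(p + 4)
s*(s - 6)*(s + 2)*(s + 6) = s^4 + 2*s^3 - 36*s^2 - 72*s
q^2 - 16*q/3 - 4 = (q - 6)*(q + 2/3)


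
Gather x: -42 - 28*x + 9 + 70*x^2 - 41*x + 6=70*x^2 - 69*x - 27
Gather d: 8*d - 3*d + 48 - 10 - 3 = 5*d + 35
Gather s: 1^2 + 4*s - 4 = 4*s - 3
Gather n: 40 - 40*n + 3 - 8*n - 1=42 - 48*n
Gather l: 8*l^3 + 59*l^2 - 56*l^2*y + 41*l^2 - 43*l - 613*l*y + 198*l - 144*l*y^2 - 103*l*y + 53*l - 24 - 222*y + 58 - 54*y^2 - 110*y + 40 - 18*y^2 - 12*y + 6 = 8*l^3 + l^2*(100 - 56*y) + l*(-144*y^2 - 716*y + 208) - 72*y^2 - 344*y + 80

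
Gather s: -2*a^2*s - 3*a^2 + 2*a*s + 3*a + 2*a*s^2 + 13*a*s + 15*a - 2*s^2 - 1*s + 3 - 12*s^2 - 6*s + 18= -3*a^2 + 18*a + s^2*(2*a - 14) + s*(-2*a^2 + 15*a - 7) + 21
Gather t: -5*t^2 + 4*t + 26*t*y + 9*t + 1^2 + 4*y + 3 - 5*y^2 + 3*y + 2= -5*t^2 + t*(26*y + 13) - 5*y^2 + 7*y + 6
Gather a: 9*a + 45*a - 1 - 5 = 54*a - 6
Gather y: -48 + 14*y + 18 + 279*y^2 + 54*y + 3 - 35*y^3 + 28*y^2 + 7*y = -35*y^3 + 307*y^2 + 75*y - 27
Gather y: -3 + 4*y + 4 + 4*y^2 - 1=4*y^2 + 4*y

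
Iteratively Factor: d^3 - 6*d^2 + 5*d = (d)*(d^2 - 6*d + 5) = d*(d - 1)*(d - 5)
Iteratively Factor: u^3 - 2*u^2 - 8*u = (u - 4)*(u^2 + 2*u) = (u - 4)*(u + 2)*(u)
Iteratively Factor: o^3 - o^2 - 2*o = (o + 1)*(o^2 - 2*o) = o*(o + 1)*(o - 2)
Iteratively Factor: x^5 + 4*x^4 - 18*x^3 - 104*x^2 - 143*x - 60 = (x + 3)*(x^4 + x^3 - 21*x^2 - 41*x - 20) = (x + 3)*(x + 4)*(x^3 - 3*x^2 - 9*x - 5) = (x + 1)*(x + 3)*(x + 4)*(x^2 - 4*x - 5) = (x + 1)^2*(x + 3)*(x + 4)*(x - 5)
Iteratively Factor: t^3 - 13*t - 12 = (t + 3)*(t^2 - 3*t - 4) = (t + 1)*(t + 3)*(t - 4)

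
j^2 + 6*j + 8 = (j + 2)*(j + 4)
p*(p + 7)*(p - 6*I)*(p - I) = p^4 + 7*p^3 - 7*I*p^3 - 6*p^2 - 49*I*p^2 - 42*p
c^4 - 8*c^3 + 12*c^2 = c^2*(c - 6)*(c - 2)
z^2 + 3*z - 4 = (z - 1)*(z + 4)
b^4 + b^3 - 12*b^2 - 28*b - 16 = (b - 4)*(b + 1)*(b + 2)^2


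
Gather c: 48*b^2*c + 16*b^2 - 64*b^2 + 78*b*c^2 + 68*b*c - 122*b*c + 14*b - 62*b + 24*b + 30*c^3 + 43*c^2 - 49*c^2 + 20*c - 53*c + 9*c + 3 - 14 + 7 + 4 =-48*b^2 - 24*b + 30*c^3 + c^2*(78*b - 6) + c*(48*b^2 - 54*b - 24)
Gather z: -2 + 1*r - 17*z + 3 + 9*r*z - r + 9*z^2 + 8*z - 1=9*z^2 + z*(9*r - 9)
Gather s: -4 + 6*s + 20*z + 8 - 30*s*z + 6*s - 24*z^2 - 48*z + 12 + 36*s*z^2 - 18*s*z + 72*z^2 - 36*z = s*(36*z^2 - 48*z + 12) + 48*z^2 - 64*z + 16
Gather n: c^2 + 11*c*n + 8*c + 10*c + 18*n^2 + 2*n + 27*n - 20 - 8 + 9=c^2 + 18*c + 18*n^2 + n*(11*c + 29) - 19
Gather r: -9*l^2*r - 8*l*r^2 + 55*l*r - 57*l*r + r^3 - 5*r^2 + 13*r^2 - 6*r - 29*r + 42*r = r^3 + r^2*(8 - 8*l) + r*(-9*l^2 - 2*l + 7)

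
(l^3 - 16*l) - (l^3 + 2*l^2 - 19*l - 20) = -2*l^2 + 3*l + 20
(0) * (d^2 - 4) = 0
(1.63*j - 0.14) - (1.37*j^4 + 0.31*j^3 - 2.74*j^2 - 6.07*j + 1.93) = -1.37*j^4 - 0.31*j^3 + 2.74*j^2 + 7.7*j - 2.07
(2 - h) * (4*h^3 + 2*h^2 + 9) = -4*h^4 + 6*h^3 + 4*h^2 - 9*h + 18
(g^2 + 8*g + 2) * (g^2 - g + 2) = g^4 + 7*g^3 - 4*g^2 + 14*g + 4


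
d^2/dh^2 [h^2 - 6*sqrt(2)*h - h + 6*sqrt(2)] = 2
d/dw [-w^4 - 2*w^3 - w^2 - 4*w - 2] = -4*w^3 - 6*w^2 - 2*w - 4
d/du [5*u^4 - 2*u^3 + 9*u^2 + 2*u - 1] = 20*u^3 - 6*u^2 + 18*u + 2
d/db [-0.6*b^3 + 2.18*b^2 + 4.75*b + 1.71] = -1.8*b^2 + 4.36*b + 4.75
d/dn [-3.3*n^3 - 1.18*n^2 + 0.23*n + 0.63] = -9.9*n^2 - 2.36*n + 0.23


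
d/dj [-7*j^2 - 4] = -14*j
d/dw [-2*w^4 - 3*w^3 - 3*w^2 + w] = -8*w^3 - 9*w^2 - 6*w + 1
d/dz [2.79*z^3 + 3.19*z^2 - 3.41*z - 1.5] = 8.37*z^2 + 6.38*z - 3.41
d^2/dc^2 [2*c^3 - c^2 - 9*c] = 12*c - 2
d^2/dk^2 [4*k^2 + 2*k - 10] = 8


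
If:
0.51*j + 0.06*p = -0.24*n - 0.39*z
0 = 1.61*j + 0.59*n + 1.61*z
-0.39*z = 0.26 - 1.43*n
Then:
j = -1.09994353472614*z - 0.0666290231507623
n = 0.272727272727273*z + 0.181818181818182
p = 1.75861095426313*z - 0.160926030491248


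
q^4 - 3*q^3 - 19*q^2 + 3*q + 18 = (q - 6)*(q - 1)*(q + 1)*(q + 3)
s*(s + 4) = s^2 + 4*s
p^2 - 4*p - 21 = (p - 7)*(p + 3)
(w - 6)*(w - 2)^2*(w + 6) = w^4 - 4*w^3 - 32*w^2 + 144*w - 144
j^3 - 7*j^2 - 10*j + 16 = (j - 8)*(j - 1)*(j + 2)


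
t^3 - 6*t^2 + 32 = (t - 4)^2*(t + 2)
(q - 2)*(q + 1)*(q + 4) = q^3 + 3*q^2 - 6*q - 8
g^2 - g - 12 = (g - 4)*(g + 3)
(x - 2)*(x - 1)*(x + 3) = x^3 - 7*x + 6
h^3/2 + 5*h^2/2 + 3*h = h*(h/2 + 1)*(h + 3)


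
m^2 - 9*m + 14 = (m - 7)*(m - 2)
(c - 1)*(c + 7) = c^2 + 6*c - 7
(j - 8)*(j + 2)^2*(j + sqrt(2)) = j^4 - 4*j^3 + sqrt(2)*j^3 - 28*j^2 - 4*sqrt(2)*j^2 - 28*sqrt(2)*j - 32*j - 32*sqrt(2)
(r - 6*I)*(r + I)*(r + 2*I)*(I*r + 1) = I*r^4 + 4*r^3 + 13*I*r^2 + 4*r + 12*I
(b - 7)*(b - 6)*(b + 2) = b^3 - 11*b^2 + 16*b + 84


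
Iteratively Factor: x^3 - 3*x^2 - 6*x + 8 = (x - 4)*(x^2 + x - 2) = (x - 4)*(x - 1)*(x + 2)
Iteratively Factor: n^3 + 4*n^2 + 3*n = (n + 1)*(n^2 + 3*n) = (n + 1)*(n + 3)*(n)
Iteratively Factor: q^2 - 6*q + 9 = (q - 3)*(q - 3)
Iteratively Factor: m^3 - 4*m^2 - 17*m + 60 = (m - 5)*(m^2 + m - 12) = (m - 5)*(m - 3)*(m + 4)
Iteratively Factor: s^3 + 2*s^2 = (s + 2)*(s^2) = s*(s + 2)*(s)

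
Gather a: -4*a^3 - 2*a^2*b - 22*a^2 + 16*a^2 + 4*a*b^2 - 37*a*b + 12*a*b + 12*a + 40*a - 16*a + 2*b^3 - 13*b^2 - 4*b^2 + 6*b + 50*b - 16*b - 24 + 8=-4*a^3 + a^2*(-2*b - 6) + a*(4*b^2 - 25*b + 36) + 2*b^3 - 17*b^2 + 40*b - 16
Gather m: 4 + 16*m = 16*m + 4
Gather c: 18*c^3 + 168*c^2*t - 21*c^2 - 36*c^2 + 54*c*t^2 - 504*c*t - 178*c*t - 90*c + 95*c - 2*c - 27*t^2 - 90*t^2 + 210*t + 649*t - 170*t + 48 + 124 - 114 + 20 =18*c^3 + c^2*(168*t - 57) + c*(54*t^2 - 682*t + 3) - 117*t^2 + 689*t + 78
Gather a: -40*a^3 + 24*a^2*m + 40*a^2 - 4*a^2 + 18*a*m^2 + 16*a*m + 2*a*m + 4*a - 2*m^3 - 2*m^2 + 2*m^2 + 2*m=-40*a^3 + a^2*(24*m + 36) + a*(18*m^2 + 18*m + 4) - 2*m^3 + 2*m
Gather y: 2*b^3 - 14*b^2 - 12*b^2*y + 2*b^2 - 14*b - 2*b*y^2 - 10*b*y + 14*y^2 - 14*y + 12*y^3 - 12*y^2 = 2*b^3 - 12*b^2 - 14*b + 12*y^3 + y^2*(2 - 2*b) + y*(-12*b^2 - 10*b - 14)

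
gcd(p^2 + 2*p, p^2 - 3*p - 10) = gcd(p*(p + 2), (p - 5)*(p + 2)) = p + 2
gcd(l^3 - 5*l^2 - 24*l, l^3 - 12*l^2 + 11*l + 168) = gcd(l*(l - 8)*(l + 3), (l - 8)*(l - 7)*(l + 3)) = l^2 - 5*l - 24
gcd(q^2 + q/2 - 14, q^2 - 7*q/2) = q - 7/2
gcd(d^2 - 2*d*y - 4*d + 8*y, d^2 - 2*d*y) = -d + 2*y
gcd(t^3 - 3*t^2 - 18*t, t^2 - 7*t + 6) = t - 6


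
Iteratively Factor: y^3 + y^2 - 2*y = (y)*(y^2 + y - 2) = y*(y - 1)*(y + 2)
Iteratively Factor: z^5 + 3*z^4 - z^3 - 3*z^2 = (z - 1)*(z^4 + 4*z^3 + 3*z^2) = z*(z - 1)*(z^3 + 4*z^2 + 3*z) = z^2*(z - 1)*(z^2 + 4*z + 3) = z^2*(z - 1)*(z + 1)*(z + 3)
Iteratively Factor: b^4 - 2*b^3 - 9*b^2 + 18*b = (b - 2)*(b^3 - 9*b) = b*(b - 2)*(b^2 - 9) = b*(b - 3)*(b - 2)*(b + 3)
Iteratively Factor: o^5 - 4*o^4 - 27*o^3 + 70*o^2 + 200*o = (o + 2)*(o^4 - 6*o^3 - 15*o^2 + 100*o) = o*(o + 2)*(o^3 - 6*o^2 - 15*o + 100) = o*(o - 5)*(o + 2)*(o^2 - o - 20) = o*(o - 5)^2*(o + 2)*(o + 4)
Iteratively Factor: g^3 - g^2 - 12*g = (g - 4)*(g^2 + 3*g) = (g - 4)*(g + 3)*(g)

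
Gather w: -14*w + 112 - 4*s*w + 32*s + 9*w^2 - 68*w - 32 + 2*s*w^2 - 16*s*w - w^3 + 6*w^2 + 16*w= 32*s - w^3 + w^2*(2*s + 15) + w*(-20*s - 66) + 80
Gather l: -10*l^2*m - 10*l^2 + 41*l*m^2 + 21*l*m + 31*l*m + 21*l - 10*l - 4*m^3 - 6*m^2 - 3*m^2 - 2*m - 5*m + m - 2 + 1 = l^2*(-10*m - 10) + l*(41*m^2 + 52*m + 11) - 4*m^3 - 9*m^2 - 6*m - 1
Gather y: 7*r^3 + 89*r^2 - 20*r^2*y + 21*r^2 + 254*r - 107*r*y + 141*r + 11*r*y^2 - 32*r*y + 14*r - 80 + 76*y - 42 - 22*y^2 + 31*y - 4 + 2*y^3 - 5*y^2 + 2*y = 7*r^3 + 110*r^2 + 409*r + 2*y^3 + y^2*(11*r - 27) + y*(-20*r^2 - 139*r + 109) - 126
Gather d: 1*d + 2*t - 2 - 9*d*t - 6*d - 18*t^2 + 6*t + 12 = d*(-9*t - 5) - 18*t^2 + 8*t + 10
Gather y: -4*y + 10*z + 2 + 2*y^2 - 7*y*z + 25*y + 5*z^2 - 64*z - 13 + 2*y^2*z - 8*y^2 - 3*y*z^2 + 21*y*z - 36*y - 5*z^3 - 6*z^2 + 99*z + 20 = y^2*(2*z - 6) + y*(-3*z^2 + 14*z - 15) - 5*z^3 - z^2 + 45*z + 9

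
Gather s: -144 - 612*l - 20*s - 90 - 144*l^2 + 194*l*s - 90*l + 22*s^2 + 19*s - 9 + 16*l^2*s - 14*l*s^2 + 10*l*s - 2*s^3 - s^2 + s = -144*l^2 - 702*l - 2*s^3 + s^2*(21 - 14*l) + s*(16*l^2 + 204*l) - 243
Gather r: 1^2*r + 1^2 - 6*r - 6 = -5*r - 5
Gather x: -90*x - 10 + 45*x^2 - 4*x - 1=45*x^2 - 94*x - 11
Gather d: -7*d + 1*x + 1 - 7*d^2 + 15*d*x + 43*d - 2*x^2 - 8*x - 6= -7*d^2 + d*(15*x + 36) - 2*x^2 - 7*x - 5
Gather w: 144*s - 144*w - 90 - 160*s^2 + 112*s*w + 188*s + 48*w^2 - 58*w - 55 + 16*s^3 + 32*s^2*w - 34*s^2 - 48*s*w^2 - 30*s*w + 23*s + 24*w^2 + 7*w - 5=16*s^3 - 194*s^2 + 355*s + w^2*(72 - 48*s) + w*(32*s^2 + 82*s - 195) - 150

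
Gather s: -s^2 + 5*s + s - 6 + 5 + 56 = -s^2 + 6*s + 55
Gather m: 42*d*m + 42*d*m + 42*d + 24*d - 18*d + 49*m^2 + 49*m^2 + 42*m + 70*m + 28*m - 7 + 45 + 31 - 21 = 48*d + 98*m^2 + m*(84*d + 140) + 48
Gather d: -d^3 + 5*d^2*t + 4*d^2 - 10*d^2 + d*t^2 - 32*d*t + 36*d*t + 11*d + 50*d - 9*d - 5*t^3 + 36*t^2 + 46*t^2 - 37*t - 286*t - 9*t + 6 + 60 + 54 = -d^3 + d^2*(5*t - 6) + d*(t^2 + 4*t + 52) - 5*t^3 + 82*t^2 - 332*t + 120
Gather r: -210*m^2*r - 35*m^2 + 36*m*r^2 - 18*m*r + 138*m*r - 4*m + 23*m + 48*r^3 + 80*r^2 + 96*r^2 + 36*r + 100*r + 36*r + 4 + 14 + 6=-35*m^2 + 19*m + 48*r^3 + r^2*(36*m + 176) + r*(-210*m^2 + 120*m + 172) + 24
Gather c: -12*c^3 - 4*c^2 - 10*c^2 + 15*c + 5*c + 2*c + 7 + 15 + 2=-12*c^3 - 14*c^2 + 22*c + 24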